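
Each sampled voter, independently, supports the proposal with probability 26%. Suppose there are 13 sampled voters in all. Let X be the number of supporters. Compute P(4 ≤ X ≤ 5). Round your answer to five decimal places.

0.35491

X ~ Binomial(13, 0.26); P(4 ≤ X ≤ 5) = Σ C(13,k) p^k (1−p)^(13−k) over k:
  k=4: C(13,4)·0.26^4·0.74^9 = 0.2174127
  k=5: C(13,5)·0.26^5·0.74^8 = 0.1374988
Total = 0.3549115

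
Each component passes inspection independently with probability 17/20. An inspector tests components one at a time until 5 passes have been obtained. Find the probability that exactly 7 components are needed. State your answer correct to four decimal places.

Y = trial on which the fifth success occurs; negative binomial, r=5, p=0.85.
P(Y=7) = C(6,4) · p^5 · (1−p)^2
= 15 · 0.44371 · 0.0225 = 0.149751

0.1498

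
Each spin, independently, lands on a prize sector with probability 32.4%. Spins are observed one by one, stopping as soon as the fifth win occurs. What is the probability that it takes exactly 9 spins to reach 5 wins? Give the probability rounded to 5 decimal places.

0.05219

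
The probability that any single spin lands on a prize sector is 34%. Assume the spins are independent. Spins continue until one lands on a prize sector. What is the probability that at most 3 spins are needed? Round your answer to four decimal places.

0.7125

Y = number of spins to the first success; geometric, p = 0.34.
P(Y ≤ 3) = 1 − (1−p)^3 = 1 − 0.287496 = 0.712504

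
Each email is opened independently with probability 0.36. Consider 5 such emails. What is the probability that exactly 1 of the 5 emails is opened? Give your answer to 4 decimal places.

X ~ Binomial(n=5, p=0.36).
P(X=1) = C(5,1) · p^1 · (1−p)^4
= 5 · 0.36 · 0.16777 = 0.301990

0.3020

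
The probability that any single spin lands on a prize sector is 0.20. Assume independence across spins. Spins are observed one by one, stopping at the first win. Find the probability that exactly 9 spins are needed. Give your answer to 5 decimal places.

0.03355

Geometric (trials to first success), p = 0.20.
P(Y = 9) = (1−p)^8 · p = 0.16777 · 0.20 = 0.0335544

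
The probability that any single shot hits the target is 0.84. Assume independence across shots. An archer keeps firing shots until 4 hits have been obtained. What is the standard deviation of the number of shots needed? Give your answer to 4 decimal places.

0.9524

Y = total shots until the fourth success; negative binomial with r=4, p=0.84.
SD(Y) = √[r(1−p)/p²] = √(0.907029) = 0.952381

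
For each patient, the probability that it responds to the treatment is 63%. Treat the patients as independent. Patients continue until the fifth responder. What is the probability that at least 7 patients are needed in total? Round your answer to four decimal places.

Needing more than 6 patients ⇔ fewer than 5 successes in the first 6. With X ~ Binomial(6, 0.63), P(Y > 6) = P(X ≤ 4).
  k=0: C(6,0)·0.63^0·0.37^6 = 0.002566
  k=1: C(6,1)·0.63^1·0.37^5 = 0.026212
  k=2: C(6,2)·0.63^2·0.37^4 = 0.111578
  k=3: C(6,3)·0.63^3·0.37^3 = 0.253313
  k=4: C(6,4)·0.63^4·0.37^2 = 0.323487
P(X ≤ 4) = 0.717156

0.7172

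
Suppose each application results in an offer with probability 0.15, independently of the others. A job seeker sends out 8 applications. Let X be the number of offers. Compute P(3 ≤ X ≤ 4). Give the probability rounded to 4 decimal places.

0.1024

X ~ Binomial(8, 0.15); P(3 ≤ X ≤ 4) = Σ C(8,k) p^k (1−p)^(8−k) over k:
  k=3: C(8,3)·0.15^3·0.85^5 = 0.083860
  k=4: C(8,4)·0.15^4·0.85^4 = 0.018499
Total = 0.102359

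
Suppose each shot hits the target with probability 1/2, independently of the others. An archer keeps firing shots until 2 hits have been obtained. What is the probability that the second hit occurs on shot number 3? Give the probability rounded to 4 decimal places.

0.2500

Y = trial on which the second success occurs; negative binomial, r=2, p=0.50.
P(Y=3) = C(2,1) · p^2 · (1−p)^1
= 2 · 0.25 · 0.5 = 0.250000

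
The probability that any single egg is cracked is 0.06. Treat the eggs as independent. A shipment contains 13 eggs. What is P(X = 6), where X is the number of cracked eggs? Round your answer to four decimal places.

0.0001

X ~ Binomial(n=13, p=0.06).
P(X=6) = C(13,6) · p^6 · (1−p)^7
= 1716 · 4.6656e-08 · 0.64848 = 0.000052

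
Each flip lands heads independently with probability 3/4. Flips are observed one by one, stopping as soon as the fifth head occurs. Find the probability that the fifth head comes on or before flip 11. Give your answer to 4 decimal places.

0.9924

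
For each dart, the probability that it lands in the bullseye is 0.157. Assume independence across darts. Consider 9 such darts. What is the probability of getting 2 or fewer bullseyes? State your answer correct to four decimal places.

0.8439

X ~ Binomial(9, 0.157); P(X ≤ 2) = Σ C(9,k) p^k (1−p)^(9−k) over k:
  k=0: C(9,0)·0.157^0·0.843^9 = 0.215005
  k=1: C(9,1)·0.157^1·0.843^8 = 0.360382
  k=2: C(9,2)·0.157^2·0.843^7 = 0.268469
Total = 0.843856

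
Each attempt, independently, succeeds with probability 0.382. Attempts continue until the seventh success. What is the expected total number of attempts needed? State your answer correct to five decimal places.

Y = total attempts until the seventh success; negative binomial with r=7, p=0.382.
E[Y] = r / p = 7 / 0.382 = 18.3246073

18.32461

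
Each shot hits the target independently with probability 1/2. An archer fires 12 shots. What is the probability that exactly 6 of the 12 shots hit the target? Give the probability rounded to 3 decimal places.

X ~ Binomial(n=12, p=0.50).
P(X=6) = C(12,6) · p^6 · (1−p)^6
= 924 · 0.015625 · 0.015625 = 0.22559

0.226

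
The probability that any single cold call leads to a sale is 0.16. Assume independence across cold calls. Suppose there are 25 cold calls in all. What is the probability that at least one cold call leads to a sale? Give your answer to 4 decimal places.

0.9872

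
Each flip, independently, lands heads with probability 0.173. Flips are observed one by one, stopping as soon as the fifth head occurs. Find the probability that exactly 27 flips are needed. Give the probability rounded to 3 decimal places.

Y = trial on which the fifth success occurs; negative binomial, r=5, p=0.173.
P(Y=27) = C(26,4) · p^5 · (1−p)^22
= 14950 · 0.00015496 · 0.015315 = 0.03548

0.035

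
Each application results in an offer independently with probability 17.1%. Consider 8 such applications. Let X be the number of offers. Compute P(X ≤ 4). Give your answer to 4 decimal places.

X ~ Binomial(8, 0.171); P(X ≤ 4) = Σ C(8,k) p^k (1−p)^(8−k) over k:
  k=0: C(8,0)·0.171^0·0.829^8 = 0.223067
  k=1: C(8,1)·0.171^1·0.829^7 = 0.368102
  k=2: C(8,2)·0.171^2·0.829^6 = 0.265753
  k=3: C(8,3)·0.171^3·0.829^5 = 0.109635
  k=4: C(8,4)·0.171^4·0.829^4 = 0.028268
Total = 0.994825

0.9948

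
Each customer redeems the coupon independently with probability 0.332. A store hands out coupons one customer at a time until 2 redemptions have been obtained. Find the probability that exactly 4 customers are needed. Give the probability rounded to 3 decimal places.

Y = trial on which the second success occurs; negative binomial, r=2, p=0.332.
P(Y=4) = C(3,1) · p^2 · (1−p)^2
= 3 · 0.11022 · 0.44622 = 0.14755

0.148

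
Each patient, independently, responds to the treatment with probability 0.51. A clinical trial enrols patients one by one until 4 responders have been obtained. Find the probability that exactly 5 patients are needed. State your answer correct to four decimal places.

Y = trial on which the fourth success occurs; negative binomial, r=4, p=0.51.
P(Y=5) = C(4,3) · p^4 · (1−p)^1
= 4 · 0.067652 · 0.49 = 0.132598

0.1326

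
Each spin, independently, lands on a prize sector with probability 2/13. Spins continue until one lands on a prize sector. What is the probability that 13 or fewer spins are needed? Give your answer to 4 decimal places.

Y = number of spins to the first success; geometric, p = 0.153846.
P(Y ≤ 13) = 1 − (1−p)^13 = 1 − 0.113983 = 0.886017

0.8860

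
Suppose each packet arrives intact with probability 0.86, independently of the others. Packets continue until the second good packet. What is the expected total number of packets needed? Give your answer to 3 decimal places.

2.326

Y = total packets until the second success; negative binomial with r=2, p=0.86.
E[Y] = r / p = 2 / 0.86 = 2.32558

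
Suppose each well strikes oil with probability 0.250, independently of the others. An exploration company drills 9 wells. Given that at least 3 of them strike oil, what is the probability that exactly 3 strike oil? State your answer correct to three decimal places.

0.585

X ~ Binomial(9, 0.25). Want P(X=3 | X≥3) = P(X=3) / P(X≥3).
P(X=3) = C(9,3)·0.25^3·0.75^6 = 0.23360
P(X≥3) = 1 − 0.07508 − 0.22525 − 0.30034 = 0.39932
Ratio = 0.23360 / 0.39932 = 0.58498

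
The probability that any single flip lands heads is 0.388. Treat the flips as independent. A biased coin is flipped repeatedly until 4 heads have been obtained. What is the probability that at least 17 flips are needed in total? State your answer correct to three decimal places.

Needing more than 16 flips ⇔ fewer than 4 successes in the first 16. With X ~ Binomial(16, 0.388), P(Y > 16) = P(X ≤ 3).
  k=0: C(16,0)·0.388^0·0.612^16 = 0.00039
  k=1: C(16,1)·0.388^1·0.612^15 = 0.00393
  k=2: C(16,2)·0.388^2·0.612^14 = 0.01868
  k=3: C(16,3)·0.388^3·0.612^13 = 0.05527
P(X ≤ 3) = 0.07826

0.078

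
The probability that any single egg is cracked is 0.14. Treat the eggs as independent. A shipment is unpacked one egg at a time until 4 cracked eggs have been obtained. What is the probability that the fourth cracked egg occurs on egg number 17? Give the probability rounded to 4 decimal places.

0.0303

Y = trial on which the fourth success occurs; negative binomial, r=4, p=0.14.
P(Y=17) = C(16,3) · p^4 · (1−p)^13
= 560 · 0.00038416 · 0.14076 = 0.030282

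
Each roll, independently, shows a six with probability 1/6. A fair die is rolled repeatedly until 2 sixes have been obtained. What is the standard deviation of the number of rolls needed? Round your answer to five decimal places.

7.74597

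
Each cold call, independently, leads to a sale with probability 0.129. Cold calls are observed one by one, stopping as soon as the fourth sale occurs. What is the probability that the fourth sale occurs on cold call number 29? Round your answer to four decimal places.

Y = trial on which the fourth success occurs; negative binomial, r=4, p=0.129.
P(Y=29) = C(28,3) · p^4 · (1−p)^25
= 3276 · 0.00027692 · 0.031656 = 0.028718

0.0287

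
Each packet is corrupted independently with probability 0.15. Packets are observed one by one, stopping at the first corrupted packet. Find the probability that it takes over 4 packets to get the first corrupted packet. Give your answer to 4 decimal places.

Y = number of packets to the first success; geometric, p = 0.15.
P(Y > 4) = P(first 4 all fail) = (1−p)^4 = 0.522006

0.5220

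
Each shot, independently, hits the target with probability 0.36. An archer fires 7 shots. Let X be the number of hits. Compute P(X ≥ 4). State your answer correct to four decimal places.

X ~ Binomial(7, 0.36); P(X ≥ 4) = Σ C(7,k) p^k (1−p)^(7−k) over k:
  k=4: C(7,4)·0.36^4·0.64^3 = 0.154105
  k=5: C(7,5)·0.36^5·0.64^2 = 0.052011
  k=6: C(7,6)·0.36^6·0.64^1 = 0.009752
  k=7: C(7,7)·0.36^7·0.64^0 = 0.000784
Total = 0.216652

0.2167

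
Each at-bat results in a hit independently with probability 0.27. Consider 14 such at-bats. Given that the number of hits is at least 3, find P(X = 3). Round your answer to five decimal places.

0.29090

X ~ Binomial(14, 0.27). Want P(X=3 | X≥3) = P(X=3) / P(X≥3).
P(X=3) = C(14,3)·0.27^3·0.73^11 = 0.2247730
P(X≥3) = 1 − 0.0122045 − 0.0631959 − 0.1519299 = 0.7726697
Ratio = 0.2247730 / 0.7726697 = 0.2909044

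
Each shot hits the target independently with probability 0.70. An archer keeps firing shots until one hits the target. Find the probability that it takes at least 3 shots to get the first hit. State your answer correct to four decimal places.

Y = number of shots to the first success; geometric, p = 0.70.
P(Y > 2) = P(first 2 all fail) = (1−p)^2 = 0.090000

0.0900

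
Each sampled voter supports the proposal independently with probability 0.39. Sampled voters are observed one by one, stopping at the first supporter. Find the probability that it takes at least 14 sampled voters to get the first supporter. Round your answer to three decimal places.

0.002

Y = number of sampled voters to the first success; geometric, p = 0.39.
P(Y > 13) = P(first 13 all fail) = (1−p)^13 = 0.00162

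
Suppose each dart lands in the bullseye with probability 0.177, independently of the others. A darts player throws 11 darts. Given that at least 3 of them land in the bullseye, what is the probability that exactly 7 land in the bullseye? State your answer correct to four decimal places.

0.0027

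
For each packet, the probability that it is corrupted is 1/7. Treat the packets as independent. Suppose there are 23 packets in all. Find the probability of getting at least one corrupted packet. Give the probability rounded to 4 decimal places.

0.9711

P(at least one) = 1 − P(none) = 1 − (1 − 0.142857)^23
= 1 − 0.028855 = 0.971145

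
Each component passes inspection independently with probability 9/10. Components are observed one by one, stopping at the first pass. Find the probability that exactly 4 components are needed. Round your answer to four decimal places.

Geometric (trials to first success), p = 0.90.
P(Y = 4) = (1−p)^3 · p = 0.001 · 0.90 = 0.000900

0.0009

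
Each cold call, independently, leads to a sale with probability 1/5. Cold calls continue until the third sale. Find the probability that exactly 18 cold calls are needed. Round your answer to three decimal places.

0.038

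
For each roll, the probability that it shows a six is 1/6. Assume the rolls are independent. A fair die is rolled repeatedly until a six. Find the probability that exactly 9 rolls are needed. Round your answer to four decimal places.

0.0388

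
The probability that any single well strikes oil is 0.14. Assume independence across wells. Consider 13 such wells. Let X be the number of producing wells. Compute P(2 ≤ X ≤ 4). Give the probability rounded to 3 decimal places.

X ~ Binomial(13, 0.14); P(2 ≤ X ≤ 4) = Σ C(13,k) p^k (1−p)^(13−k) over k:
  k=2: C(13,2)·0.14^2·0.86^11 = 0.29096
  k=3: C(13,3)·0.14^3·0.86^10 = 0.17367
  k=4: C(13,4)·0.14^4·0.86^9 = 0.07068
Total = 0.53532

0.535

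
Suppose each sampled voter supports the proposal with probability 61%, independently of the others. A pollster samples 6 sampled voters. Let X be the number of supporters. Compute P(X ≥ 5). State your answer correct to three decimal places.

0.249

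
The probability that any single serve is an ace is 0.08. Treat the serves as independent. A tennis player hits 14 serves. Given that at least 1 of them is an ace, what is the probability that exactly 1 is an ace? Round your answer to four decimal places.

X ~ Binomial(14, 0.08). Want P(X=1 | X≥1) = P(X=1) / P(X≥1).
P(X=1) = C(14,1)·0.08^1·0.92^13 = 0.378843
P(X≥1) = 1 − 0.311193 = 0.688807
Ratio = 0.378843 / 0.688807 = 0.549999

0.5500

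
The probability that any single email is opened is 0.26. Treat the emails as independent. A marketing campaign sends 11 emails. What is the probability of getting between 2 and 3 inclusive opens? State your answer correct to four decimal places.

0.5082

X ~ Binomial(11, 0.26); P(2 ≤ X ≤ 3) = Σ C(11,k) p^k (1−p)^(11−k) over k:
  k=2: C(11,2)·0.26^2·0.74^9 = 0.247397
  k=3: C(11,3)·0.26^3·0.74^8 = 0.260770
Total = 0.508167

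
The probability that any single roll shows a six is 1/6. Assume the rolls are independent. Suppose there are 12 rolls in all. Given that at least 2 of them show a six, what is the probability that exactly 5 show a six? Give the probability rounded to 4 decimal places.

X ~ Binomial(12, 0.166667). Want P(X=5 | X≥2) = P(X=5) / P(X≥2).
P(X=5) = C(12,5)·0.166667^5·0.833333^7 = 0.028425
P(X≥2) = 1 − 0.112157 − 0.269176 = 0.618667
Ratio = 0.028425 / 0.618667 = 0.045946

0.0459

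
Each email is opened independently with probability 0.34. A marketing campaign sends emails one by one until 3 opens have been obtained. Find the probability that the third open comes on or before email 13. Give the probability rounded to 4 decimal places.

0.8720

Finishing within 13 emails ⇔ at least 3 successes in the first 13. With X ~ Binomial(13, 0.34), P(Y ≤ 13) = 1 − P(X ≤ 2).
  k=0: C(13,0)·0.34^0·0.66^13 = 0.004509
  k=1: C(13,1)·0.34^1·0.66^12 = 0.030196
  k=2: C(13,2)·0.34^2·0.66^11 = 0.093333
1 − 0.128038 = 0.871962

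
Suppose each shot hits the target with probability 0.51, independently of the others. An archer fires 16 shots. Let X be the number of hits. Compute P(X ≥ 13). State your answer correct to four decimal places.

0.0131

X ~ Binomial(16, 0.51); P(X ≥ 13) = Σ C(16,k) p^k (1−p)^(16−k) over k:
  k=13: C(16,13)·0.51^13·0.49^3 = 0.010404
  k=14: C(16,14)·0.51^14·0.49^2 = 0.002320
  k=15: C(16,15)·0.51^15·0.49^1 = 0.000322
  k=16: C(16,16)·0.51^16·0.49^0 = 0.000021
Total = 0.013067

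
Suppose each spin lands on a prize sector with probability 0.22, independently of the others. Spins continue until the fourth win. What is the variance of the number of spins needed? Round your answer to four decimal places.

64.4628

Y = total spins until the fourth success; negative binomial with r=4, p=0.22.
Var(Y) = r(1−p)/p² = 4·0.78 / 0.22² = 64.462810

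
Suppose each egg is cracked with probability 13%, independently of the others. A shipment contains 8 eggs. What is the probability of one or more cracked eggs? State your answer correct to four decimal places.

0.6718

P(at least one) = 1 − P(none) = 1 − (1 − 0.13)^8
= 1 − 0.328212 = 0.671788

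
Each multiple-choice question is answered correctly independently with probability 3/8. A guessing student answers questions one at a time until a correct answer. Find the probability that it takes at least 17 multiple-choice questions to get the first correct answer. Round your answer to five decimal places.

0.00054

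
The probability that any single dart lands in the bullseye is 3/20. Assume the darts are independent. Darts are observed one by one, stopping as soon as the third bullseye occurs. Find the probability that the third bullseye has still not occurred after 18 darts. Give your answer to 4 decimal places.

0.4797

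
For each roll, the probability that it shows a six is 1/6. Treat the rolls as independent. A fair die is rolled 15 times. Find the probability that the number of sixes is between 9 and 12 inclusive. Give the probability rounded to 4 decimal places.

0.0002

X ~ Binomial(15, 0.166667); P(9 ≤ X ≤ 12) = Σ C(15,k) p^k (1−p)^(15−k) over k:
  k=9: C(15,9)·0.166667^9·0.833333^6 = 0.000166
  k=10: C(15,10)·0.166667^10·0.833333^5 = 0.000020
  k=11: C(15,11)·0.166667^11·0.833333^4 = 0.000002
  k=12: C(15,12)·0.166667^12·0.833333^3 = 0.000000
Total = 0.000188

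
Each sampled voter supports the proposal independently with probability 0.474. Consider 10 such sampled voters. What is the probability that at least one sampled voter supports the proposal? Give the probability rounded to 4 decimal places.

0.9984

P(at least one) = 1 − P(none) = 1 − (1 − 0.474)^10
= 1 − 0.001621 = 0.998379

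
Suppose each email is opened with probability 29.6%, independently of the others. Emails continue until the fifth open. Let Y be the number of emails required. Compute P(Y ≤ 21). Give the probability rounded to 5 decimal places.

0.79045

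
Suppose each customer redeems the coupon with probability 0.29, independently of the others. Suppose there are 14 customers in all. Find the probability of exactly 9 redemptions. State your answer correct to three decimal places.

X ~ Binomial(n=14, p=0.29).
P(X=9) = C(14,9) · p^9 · (1−p)^5
= 2002 · 1.4507e-05 · 0.18042 = 0.00524

0.005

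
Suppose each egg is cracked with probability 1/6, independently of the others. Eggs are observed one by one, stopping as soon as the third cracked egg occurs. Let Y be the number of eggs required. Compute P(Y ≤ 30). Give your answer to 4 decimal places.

0.8972

Finishing within 30 eggs ⇔ at least 3 successes in the first 30. With X ~ Binomial(30, 0.166667), P(Y ≤ 30) = 1 − P(X ≤ 2).
  k=0: C(30,0)·0.166667^0·0.833333^30 = 0.004213
  k=1: C(30,1)·0.166667^1·0.833333^29 = 0.025276
  k=2: C(30,2)·0.166667^2·0.833333^28 = 0.073301
1 − 0.102790 = 0.897210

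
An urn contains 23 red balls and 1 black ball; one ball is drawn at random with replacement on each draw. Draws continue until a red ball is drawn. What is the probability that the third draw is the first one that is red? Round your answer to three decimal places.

Geometric (trials to first success), p = 0.958333.
P(Y = 3) = (1−p)^2 · p = 0.0017361 · 0.958333 = 0.00166

0.002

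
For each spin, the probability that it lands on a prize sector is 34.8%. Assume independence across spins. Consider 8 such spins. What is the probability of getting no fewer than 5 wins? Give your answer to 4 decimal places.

X ~ Binomial(8, 0.348); P(X ≥ 5) = Σ C(8,k) p^k (1−p)^(8−k) over k:
  k=5: C(8,5)·0.348^5·0.652^3 = 0.079219
  k=6: C(8,6)·0.348^6·0.652^2 = 0.021141
  k=7: C(8,7)·0.348^7·0.652^1 = 0.003224
  k=8: C(8,8)·0.348^8·0.652^0 = 0.000215
Total = 0.103799

0.1038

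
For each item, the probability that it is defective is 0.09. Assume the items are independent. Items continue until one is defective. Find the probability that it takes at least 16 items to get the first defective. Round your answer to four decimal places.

0.2430

Y = number of items to the first success; geometric, p = 0.09.
P(Y > 15) = P(first 15 all fail) = (1−p)^15 = 0.243008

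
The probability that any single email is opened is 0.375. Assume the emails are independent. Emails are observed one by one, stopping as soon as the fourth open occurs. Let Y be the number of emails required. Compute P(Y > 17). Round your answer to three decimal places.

Needing more than 17 emails ⇔ fewer than 4 successes in the first 17. With X ~ Binomial(17, 0.375), P(Y > 17) = P(X ≤ 3).
  k=0: C(17,0)·0.375^0·0.625^17 = 0.00034
  k=1: C(17,1)·0.375^1·0.625^16 = 0.00346
  k=2: C(17,2)·0.375^2·0.625^15 = 0.01659
  k=3: C(17,3)·0.375^3·0.625^14 = 0.04976
P(X ≤ 3) = 0.07015

0.070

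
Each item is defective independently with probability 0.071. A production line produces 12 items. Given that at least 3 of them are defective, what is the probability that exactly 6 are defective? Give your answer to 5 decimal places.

0.00157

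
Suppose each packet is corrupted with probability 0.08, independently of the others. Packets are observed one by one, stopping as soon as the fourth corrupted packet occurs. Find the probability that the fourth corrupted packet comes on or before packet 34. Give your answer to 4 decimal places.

Finishing within 34 packets ⇔ at least 4 successes in the first 34. With X ~ Binomial(34, 0.08), P(Y ≤ 34) = 1 − P(X ≤ 3).
  k=0: C(34,0)·0.08^0·0.92^34 = 0.058720
  k=1: C(34,1)·0.08^1·0.92^33 = 0.173607
  k=2: C(34,2)·0.08^2·0.92^32 = 0.249088
  k=3: C(34,3)·0.08^3·0.92^31 = 0.231038
1 − 0.712454 = 0.287546

0.2875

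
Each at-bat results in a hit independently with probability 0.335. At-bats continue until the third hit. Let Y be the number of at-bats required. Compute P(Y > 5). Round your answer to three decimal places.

Needing more than 5 at-bats ⇔ fewer than 3 successes in the first 5. With X ~ Binomial(5, 0.335), P(Y > 5) = P(X ≤ 2).
  k=0: C(5,0)·0.335^0·0.665^5 = 0.13005
  k=1: C(5,1)·0.335^1·0.665^4 = 0.32757
  k=2: C(5,2)·0.335^2·0.665^3 = 0.33003
P(X ≤ 2) = 0.78765

0.788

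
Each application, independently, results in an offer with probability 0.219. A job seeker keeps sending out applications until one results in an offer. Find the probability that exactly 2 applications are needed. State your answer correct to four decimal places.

0.1710

Geometric (trials to first success), p = 0.219.
P(Y = 2) = (1−p)^1 · p = 0.781 · 0.219 = 0.171039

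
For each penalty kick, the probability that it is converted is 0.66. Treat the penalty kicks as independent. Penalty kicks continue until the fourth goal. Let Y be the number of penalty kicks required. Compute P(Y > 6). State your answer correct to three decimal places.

Needing more than 6 penalty kicks ⇔ fewer than 4 successes in the first 6. With X ~ Binomial(6, 0.66), P(Y > 6) = P(X ≤ 3).
  k=0: C(6,0)·0.66^0·0.34^6 = 0.00154
  k=1: C(6,1)·0.66^1·0.34^5 = 0.01799
  k=2: C(6,2)·0.66^2·0.34^4 = 0.08732
  k=3: C(6,3)·0.66^3·0.34^3 = 0.22599
P(X ≤ 3) = 0.33285

0.333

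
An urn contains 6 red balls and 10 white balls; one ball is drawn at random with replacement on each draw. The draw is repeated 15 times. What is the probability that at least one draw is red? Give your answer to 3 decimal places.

0.999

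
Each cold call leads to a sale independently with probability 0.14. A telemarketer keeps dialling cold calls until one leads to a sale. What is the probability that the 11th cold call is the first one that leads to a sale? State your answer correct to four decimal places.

0.0310

Geometric (trials to first success), p = 0.14.
P(Y = 11) = (1−p)^10 · p = 0.2213 · 0.14 = 0.030982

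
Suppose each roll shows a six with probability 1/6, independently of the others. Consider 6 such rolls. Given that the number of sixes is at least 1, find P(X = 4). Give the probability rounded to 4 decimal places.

0.0121

X ~ Binomial(6, 0.166667). Want P(X=4 | X≥1) = P(X=4) / P(X≥1).
P(X=4) = C(6,4)·0.166667^4·0.833333^2 = 0.008038
P(X≥1) = 1 − 0.334898 = 0.665102
Ratio = 0.008038 / 0.665102 = 0.012085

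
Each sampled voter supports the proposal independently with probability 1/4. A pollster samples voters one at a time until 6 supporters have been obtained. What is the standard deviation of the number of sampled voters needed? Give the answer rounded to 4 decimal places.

8.4853

Y = total sampled voters until the sixth success; negative binomial with r=6, p=0.25.
SD(Y) = √[r(1−p)/p²] = √(72.000000) = 8.485281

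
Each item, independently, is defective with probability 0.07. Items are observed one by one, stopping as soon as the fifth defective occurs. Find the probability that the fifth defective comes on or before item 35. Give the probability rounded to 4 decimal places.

0.0948

Finishing within 35 items ⇔ at least 5 successes in the first 35. With X ~ Binomial(35, 0.07), P(Y ≤ 35) = 1 − P(X ≤ 4).
  k=0: C(35,0)·0.07^0·0.93^35 = 0.078868
  k=1: C(35,1)·0.07^1·0.93^34 = 0.207772
  k=2: C(35,2)·0.07^2·0.93^33 = 0.265858
  k=3: C(35,3)·0.07^3·0.93^32 = 0.220119
  k=4: C(35,4)·0.07^4·0.93^31 = 0.132545
1 − 0.905163 = 0.094837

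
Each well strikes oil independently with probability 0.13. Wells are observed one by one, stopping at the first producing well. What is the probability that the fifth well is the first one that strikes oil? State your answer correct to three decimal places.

Geometric (trials to first success), p = 0.13.
P(Y = 5) = (1−p)^4 · p = 0.5729 · 0.13 = 0.07448

0.074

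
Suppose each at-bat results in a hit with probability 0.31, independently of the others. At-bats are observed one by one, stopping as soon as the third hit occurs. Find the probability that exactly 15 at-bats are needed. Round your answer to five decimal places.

0.03157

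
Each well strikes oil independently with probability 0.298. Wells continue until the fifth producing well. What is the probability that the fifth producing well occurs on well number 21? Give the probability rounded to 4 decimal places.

0.0396

Y = trial on which the fifth success occurs; negative binomial, r=5, p=0.298.
P(Y=21) = C(20,4) · p^5 · (1−p)^16
= 4845 · 0.0023501 · 0.0034785 = 0.039607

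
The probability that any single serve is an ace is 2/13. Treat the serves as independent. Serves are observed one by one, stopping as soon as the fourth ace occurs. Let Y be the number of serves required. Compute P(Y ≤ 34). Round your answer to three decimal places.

Finishing within 34 serves ⇔ at least 4 successes in the first 34. With X ~ Binomial(34, 0.153846), P(Y ≤ 34) = 1 − P(X ≤ 3).
  k=0: C(34,0)·0.153846^0·0.846154^34 = 0.00341
  k=1: C(34,1)·0.153846^1·0.846154^33 = 0.02111
  k=2: C(34,2)·0.153846^2·0.846154^32 = 0.06332
  k=3: C(34,3)·0.153846^3·0.846154^31 = 0.12280
1 − 0.21063 = 0.78937

0.789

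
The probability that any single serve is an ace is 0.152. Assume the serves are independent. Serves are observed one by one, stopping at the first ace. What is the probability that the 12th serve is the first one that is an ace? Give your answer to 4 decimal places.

0.0248

Geometric (trials to first success), p = 0.152.
P(Y = 12) = (1−p)^11 · p = 0.16306 · 0.152 = 0.024786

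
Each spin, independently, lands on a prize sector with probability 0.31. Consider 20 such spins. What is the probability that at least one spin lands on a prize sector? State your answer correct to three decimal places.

0.999

P(at least one) = 1 − P(none) = 1 − (1 − 0.31)^20
= 1 − 0.00060 = 0.99940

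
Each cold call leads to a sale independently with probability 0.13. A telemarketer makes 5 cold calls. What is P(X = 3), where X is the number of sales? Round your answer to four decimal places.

0.0166

X ~ Binomial(n=5, p=0.13).
P(X=3) = C(5,3) · p^3 · (1−p)^2
= 10 · 0.002197 · 0.7569 = 0.016629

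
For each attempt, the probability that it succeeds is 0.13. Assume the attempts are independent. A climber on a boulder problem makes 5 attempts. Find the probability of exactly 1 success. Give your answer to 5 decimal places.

X ~ Binomial(n=5, p=0.13).
P(X=1) = C(5,1) · p^1 · (1−p)^4
= 5 · 0.13 · 0.5729 = 0.3723834

0.37238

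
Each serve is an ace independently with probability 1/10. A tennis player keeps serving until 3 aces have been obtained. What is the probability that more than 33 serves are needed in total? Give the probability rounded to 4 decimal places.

0.3457

Needing more than 33 serves ⇔ fewer than 3 successes in the first 33. With X ~ Binomial(33, 0.10), P(Y > 33) = P(X ≤ 2).
  k=0: C(33,0)·0.10^0·0.90^33 = 0.030903
  k=1: C(33,1)·0.10^1·0.90^32 = 0.113312
  k=2: C(33,2)·0.10^2·0.90^31 = 0.201443
P(X ≤ 2) = 0.345658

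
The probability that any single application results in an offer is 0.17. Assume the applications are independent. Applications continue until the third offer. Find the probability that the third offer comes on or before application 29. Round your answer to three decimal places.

Finishing within 29 applications ⇔ at least 3 successes in the first 29. With X ~ Binomial(29, 0.17), P(Y ≤ 29) = 1 − P(X ≤ 2).
  k=0: C(29,0)·0.17^0·0.83^29 = 0.00450
  k=1: C(29,1)·0.17^1·0.83^28 = 0.02673
  k=2: C(29,2)·0.17^2·0.83^27 = 0.07665
1 − 0.10789 = 0.89211

0.892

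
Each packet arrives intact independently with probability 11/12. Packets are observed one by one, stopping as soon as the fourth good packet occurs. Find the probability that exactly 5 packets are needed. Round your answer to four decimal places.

0.2354

Y = trial on which the fourth success occurs; negative binomial, r=4, p=0.916667.
P(Y=5) = C(4,3) · p^4 · (1−p)^1
= 4 · 0.70607 · 0.083333 = 0.235356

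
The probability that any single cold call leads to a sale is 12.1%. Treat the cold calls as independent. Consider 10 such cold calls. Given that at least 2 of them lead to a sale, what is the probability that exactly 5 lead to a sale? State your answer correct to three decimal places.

0.010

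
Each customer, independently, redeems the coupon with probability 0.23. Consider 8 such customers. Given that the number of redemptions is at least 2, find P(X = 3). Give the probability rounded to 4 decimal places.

0.3174

X ~ Binomial(8, 0.23). Want P(X=3 | X≥2) = P(X=3) / P(X≥2).
P(X=3) = C(8,3)·0.23^3·0.77^5 = 0.184427
P(X≥2) = 1 − 0.123574 − 0.295293 = 0.581134
Ratio = 0.184427 / 0.581134 = 0.317358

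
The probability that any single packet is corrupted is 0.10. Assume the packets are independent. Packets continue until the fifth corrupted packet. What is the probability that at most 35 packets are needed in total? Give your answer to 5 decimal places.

0.26925

Finishing within 35 packets ⇔ at least 5 successes in the first 35. With X ~ Binomial(35, 0.10), P(Y ≤ 35) = 1 − P(X ≤ 4).
  k=0: C(35,0)·0.10^0·0.90^35 = 0.0250316
  k=1: C(35,1)·0.10^1·0.90^34 = 0.0973449
  k=2: C(35,2)·0.10^2·0.90^33 = 0.1838738
  k=3: C(35,3)·0.10^3·0.90^32 = 0.2247346
  k=4: C(35,4)·0.10^4·0.90^31 = 0.1997641
1 − 0.7307490 = 0.2692510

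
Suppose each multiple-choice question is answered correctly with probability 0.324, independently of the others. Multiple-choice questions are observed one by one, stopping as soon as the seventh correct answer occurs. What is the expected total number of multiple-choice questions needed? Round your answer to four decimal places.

Y = total multiple-choice questions until the seventh success; negative binomial with r=7, p=0.324.
E[Y] = r / p = 7 / 0.324 = 21.604938

21.6049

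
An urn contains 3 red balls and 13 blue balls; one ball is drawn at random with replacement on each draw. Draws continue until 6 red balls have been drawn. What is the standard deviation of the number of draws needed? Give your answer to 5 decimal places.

Y = total draws until the sixth success; negative binomial with r=6, p=0.1875.
SD(Y) = √[r(1−p)/p²] = √(138.6666667) = 11.7756812

11.77568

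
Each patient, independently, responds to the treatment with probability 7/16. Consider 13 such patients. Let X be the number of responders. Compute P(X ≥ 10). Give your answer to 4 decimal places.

0.0162

X ~ Binomial(13, 0.4375); P(X ≥ 10) = Σ C(13,k) p^k (1−p)^(13−k) over k:
  k=10: C(13,10)·0.4375^10·0.5625^3 = 0.013077
  k=11: C(13,11)·0.4375^11·0.5625^2 = 0.002774
  k=12: C(13,12)·0.4375^12·0.5625^1 = 0.000360
  k=13: C(13,13)·0.4375^13·0.5625^0 = 0.000022
Total = 0.016232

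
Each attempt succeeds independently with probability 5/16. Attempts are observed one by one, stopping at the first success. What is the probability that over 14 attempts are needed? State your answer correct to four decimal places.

Y = number of attempts to the first success; geometric, p = 0.3125.
P(Y > 14) = P(first 14 all fail) = (1−p)^14 = 0.005270

0.0053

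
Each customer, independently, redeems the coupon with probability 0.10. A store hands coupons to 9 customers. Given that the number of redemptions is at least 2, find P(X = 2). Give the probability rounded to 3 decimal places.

X ~ Binomial(9, 0.10). Want P(X=2 | X≥2) = P(X=2) / P(X≥2).
P(X=2) = C(9,2)·0.10^2·0.90^7 = 0.17219
P(X≥2) = 1 − 0.38742 − 0.38742 = 0.22516
Ratio = 0.17219 / 0.22516 = 0.76473

0.765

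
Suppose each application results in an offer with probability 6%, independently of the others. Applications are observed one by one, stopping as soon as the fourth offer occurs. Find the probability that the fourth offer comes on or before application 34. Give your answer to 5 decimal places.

Finishing within 34 applications ⇔ at least 4 successes in the first 34. With X ~ Binomial(34, 0.06), P(Y ≤ 34) = 1 − P(X ≤ 3).
  k=0: C(34,0)·0.06^0·0.94^34 = 0.1219964
  k=1: C(34,1)·0.06^1·0.94^33 = 0.2647581
  k=2: C(34,2)·0.06^2·0.94^32 = 0.2788410
  k=3: C(34,3)·0.06^3·0.94^31 = 0.1898492
1 − 0.8554448 = 0.1445552

0.14456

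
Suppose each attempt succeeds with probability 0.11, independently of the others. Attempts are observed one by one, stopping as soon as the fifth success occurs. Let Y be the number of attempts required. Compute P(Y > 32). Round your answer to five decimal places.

0.72736

Needing more than 32 attempts ⇔ fewer than 5 successes in the first 32. With X ~ Binomial(32, 0.11), P(Y > 32) = P(X ≤ 4).
  k=0: C(32,0)·0.11^0·0.89^32 = 0.0240149
  k=1: C(32,1)·0.11^1·0.89^31 = 0.0949802
  k=2: C(32,2)·0.11^2·0.89^30 = 0.1819564
  k=3: C(32,3)·0.11^3·0.89^29 = 0.2248899
  k=4: C(32,4)·0.11^4·0.89^28 = 0.2015165
P(X ≤ 4) = 0.7273578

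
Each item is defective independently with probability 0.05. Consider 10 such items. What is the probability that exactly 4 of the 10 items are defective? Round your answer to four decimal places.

X ~ Binomial(n=10, p=0.05).
P(X=4) = C(10,4) · p^4 · (1−p)^6
= 210 · 6.25e-06 · 0.73509 = 0.000965

0.0010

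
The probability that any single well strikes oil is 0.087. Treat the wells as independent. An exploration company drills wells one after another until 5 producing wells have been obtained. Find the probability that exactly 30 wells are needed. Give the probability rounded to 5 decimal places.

Y = trial on which the fifth success occurs; negative binomial, r=5, p=0.087.
P(Y=30) = C(29,4) · p^5 · (1−p)^25
= 23751 · 4.9842e-06 · 0.10275 = 0.0121632

0.01216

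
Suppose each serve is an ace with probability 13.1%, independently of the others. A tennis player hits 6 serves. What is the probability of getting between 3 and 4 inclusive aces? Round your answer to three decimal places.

0.033

X ~ Binomial(6, 0.131); P(3 ≤ X ≤ 4) = Σ C(6,k) p^k (1−p)^(6−k) over k:
  k=3: C(6,3)·0.131^3·0.869^3 = 0.02951
  k=4: C(6,4)·0.131^4·0.869^2 = 0.00334
Total = 0.03284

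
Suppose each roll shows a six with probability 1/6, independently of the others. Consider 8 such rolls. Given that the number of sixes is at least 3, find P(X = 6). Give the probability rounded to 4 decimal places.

X ~ Binomial(8, 0.166667). Want P(X=6 | X≥3) = P(X=6) / P(X≥3).
P(X=6) = C(8,6)·0.166667^6·0.833333^2 = 0.000417
P(X≥3) = 1 − 0.232568 − 0.372109 − 0.260476 = 0.134847
Ratio = 0.000417 / 0.134847 = 0.003091

0.0031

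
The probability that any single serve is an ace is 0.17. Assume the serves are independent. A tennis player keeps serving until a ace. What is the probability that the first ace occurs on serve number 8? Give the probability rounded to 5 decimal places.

0.04613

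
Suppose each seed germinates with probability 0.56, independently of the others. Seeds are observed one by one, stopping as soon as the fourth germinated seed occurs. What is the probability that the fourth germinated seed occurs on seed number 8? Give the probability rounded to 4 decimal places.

0.1290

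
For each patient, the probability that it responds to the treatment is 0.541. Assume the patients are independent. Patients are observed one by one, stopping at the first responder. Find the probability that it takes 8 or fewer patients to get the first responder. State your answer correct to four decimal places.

0.9980

Y = number of patients to the first success; geometric, p = 0.541.
P(Y ≤ 8) = 1 − (1−p)^8 = 1 − 0.001970 = 0.998030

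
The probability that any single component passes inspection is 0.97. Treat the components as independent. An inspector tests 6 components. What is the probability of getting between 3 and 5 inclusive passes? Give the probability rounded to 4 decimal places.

X ~ Binomial(6, 0.97); P(3 ≤ X ≤ 5) = Σ C(6,k) p^k (1−p)^(6−k) over k:
  k=3: C(6,3)·0.97^3·0.03^3 = 0.000493
  k=4: C(6,4)·0.97^4·0.03^2 = 0.011951
  k=5: C(6,5)·0.97^5·0.03^1 = 0.154572
Total = 0.167016

0.1670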